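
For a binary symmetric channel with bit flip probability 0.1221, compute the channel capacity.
0.4646 bits

For a binary symmetric channel (BSC) with error probability p:
Capacity C = 1 - H(p) bits per symbol

where H(p) = -p log₂(p) - (1-p) log₂(1-p) is the binary entropy function.

H(0.1221) = 0.5354 bits
C = 1 - 0.5354 = 0.4646 bits per symbol

This means we can reliably transmit up to 0.4646 bits of information per channel use.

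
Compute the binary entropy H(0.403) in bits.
0.9727 bits

The binary entropy function is:
H(p) = -p log(p) - (1-p) log(1-p)

H(0.403) = -0.403 × log_2(0.403) - 0.597 × log_2(0.597)
H(0.403) = 0.9727 bits

Note: Binary entropy is maximized at p=0.5 (H=1 bit) and minimized at p=0 or p=1 (H=0).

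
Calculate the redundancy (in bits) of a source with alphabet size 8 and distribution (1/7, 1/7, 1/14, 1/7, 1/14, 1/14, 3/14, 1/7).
0.1037 bits

Redundancy measures how far a source is from maximum entropy:
R = H_max - H(X)

Maximum entropy for 8 symbols: H_max = log_2(8) = 3.0000 bits
Actual entropy: H(X) = 2.8963 bits
Redundancy: R = 3.0000 - 2.8963 = 0.1037 bits

This redundancy represents potential for compression: the source could be compressed by 0.1037 bits per symbol.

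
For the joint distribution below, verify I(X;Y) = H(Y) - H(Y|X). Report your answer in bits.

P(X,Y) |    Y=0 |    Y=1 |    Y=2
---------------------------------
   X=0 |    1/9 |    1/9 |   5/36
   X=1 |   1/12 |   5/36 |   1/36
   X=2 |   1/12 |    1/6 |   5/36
I(X;Y) = 0.0598 bits

Mutual information has multiple equivalent forms:
- I(X;Y) = H(X) - H(X|Y)
- I(X;Y) = H(Y) - H(Y|X)
- I(X;Y) = H(X) + H(Y) - H(X,Y)

Computing all quantities:
H(X) = 1.5605, H(Y) = 1.5622, H(X,Y) = 3.0630
H(X|Y) = 1.5008, H(Y|X) = 1.5025

Verification:
H(X) - H(X|Y) = 1.5605 - 1.5008 = 0.0598
H(Y) - H(Y|X) = 1.5622 - 1.5025 = 0.0598
H(X) + H(Y) - H(X,Y) = 1.5605 + 1.5622 - 3.0630 = 0.0598

All forms give I(X;Y) = 0.0598 bits. ✓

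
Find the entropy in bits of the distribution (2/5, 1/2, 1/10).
1.3610 bits

Shannon entropy is H(X) = -Σ p(x) log p(x).

For P = (2/5, 1/2, 1/10):
H = -2/5 × log_2(2/5) -1/2 × log_2(1/2) -1/10 × log_2(1/10)
H = 1.3610 bits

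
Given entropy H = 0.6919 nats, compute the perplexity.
1.9975

Perplexity is e^H (or exp(H) for natural log).

H = 0.6919 nats
Perplexity = e^0.6919 = 1.9975

Interpretation: The model's uncertainty is equivalent to choosing uniformly among 2.0 options.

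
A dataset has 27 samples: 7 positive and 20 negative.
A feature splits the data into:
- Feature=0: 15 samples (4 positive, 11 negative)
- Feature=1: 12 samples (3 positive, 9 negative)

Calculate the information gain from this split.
0.0003 bits

Information Gain = H(Y) - H(Y|Feature)

Before split:
P(positive) = 7/27 = 0.2593
H(Y) = 0.8256 bits

After split:
Feature=0: H = 0.8366 bits (weight = 15/27)
Feature=1: H = 0.8113 bits (weight = 12/27)
H(Y|Feature) = (15/27)×0.8366 + (12/27)×0.8113 = 0.8254 bits

Information Gain = 0.8256 - 0.8254 = 0.0003 bits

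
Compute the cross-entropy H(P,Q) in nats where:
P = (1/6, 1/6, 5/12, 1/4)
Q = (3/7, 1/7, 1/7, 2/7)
1.5895 nats

Cross-entropy: H(P,Q) = -Σ p(x) log q(x)

Alternatively: H(P,Q) = H(P) + D_KL(P||Q)
H(P) = 1.3086 nats
D_KL(P||Q) = 0.2809 nats

H(P,Q) = 1.3086 + 0.2809 = 1.5895 nats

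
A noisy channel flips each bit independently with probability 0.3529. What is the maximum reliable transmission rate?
0.0634 bits

For a binary symmetric channel (BSC) with error probability p:
Capacity C = 1 - H(p) bits per symbol

where H(p) = -p log₂(p) - (1-p) log₂(1-p) is the binary entropy function.

H(0.3529) = 0.9366 bits
C = 1 - 0.9366 = 0.0634 bits per symbol

This means we can reliably transmit up to 0.0634 bits of information per channel use.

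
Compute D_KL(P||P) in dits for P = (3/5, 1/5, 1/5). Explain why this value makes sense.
0.0000 dits

KL divergence satisfies the Gibbs inequality: D_KL(P||Q) ≥ 0 for all distributions P, Q.

D_KL(P||Q) = Σ p(x) log(p(x)/q(x))
Each term is p(x) × log_10(p(x)/p(x)) = p(x) × log_10(1) = 0, so the sum is 0.
D_KL(P||Q) = 0.0000 dits

When P = Q, the KL divergence is exactly 0, as there is no 'divergence' between identical distributions.

This non-negativity is a fundamental property: relative entropy cannot be negative because it measures how different Q is from P.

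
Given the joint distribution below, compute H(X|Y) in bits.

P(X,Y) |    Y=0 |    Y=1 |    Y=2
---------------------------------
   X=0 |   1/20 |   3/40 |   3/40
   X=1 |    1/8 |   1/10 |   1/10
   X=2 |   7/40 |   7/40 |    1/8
1.4898 bits

Using the chain rule: H(X|Y) = H(X,Y) - H(Y)

First, compute H(X,Y) = 3.0711 bits

Marginal P(Y) = (7/20, 7/20, 3/10)
H(Y) = 1.5813 bits

H(X|Y) = H(X,Y) - H(Y) = 3.0711 - 1.5813 = 1.4898 bits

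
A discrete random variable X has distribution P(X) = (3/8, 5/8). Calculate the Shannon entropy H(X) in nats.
0.6616 nats

Shannon entropy is H(X) = -Σ p(x) log p(x).

For P = (3/8, 5/8):
H = -3/8 × log_e(3/8) -5/8 × log_e(5/8)
H = 0.6616 nats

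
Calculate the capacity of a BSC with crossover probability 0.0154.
0.8852 bits

For a binary symmetric channel (BSC) with error probability p:
Capacity C = 1 - H(p) bits per symbol

where H(p) = -p log₂(p) - (1-p) log₂(1-p) is the binary entropy function.

H(0.0154) = 0.1148 bits
C = 1 - 0.1148 = 0.8852 bits per symbol

This means we can reliably transmit up to 0.8852 bits of information per channel use.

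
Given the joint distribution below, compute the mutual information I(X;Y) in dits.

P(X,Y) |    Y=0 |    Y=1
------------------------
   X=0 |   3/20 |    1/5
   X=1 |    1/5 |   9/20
0.0031 dits

Mutual information: I(X;Y) = H(X) + H(Y) - H(X,Y)

Marginals:
P(X) = (7/20, 13/20), H(X) = 0.2812 dits
P(Y) = (7/20, 13/20), H(Y) = 0.2812 dits

Joint entropy: H(X,Y) = 0.5592 dits

I(X;Y) = 0.2812 + 0.2812 - 0.5592 = 0.0031 dits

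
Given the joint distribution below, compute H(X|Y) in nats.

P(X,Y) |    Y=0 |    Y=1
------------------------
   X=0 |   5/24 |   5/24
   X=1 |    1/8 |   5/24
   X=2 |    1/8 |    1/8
1.0705 nats

Using the chain rule: H(X|Y) = H(X,Y) - H(Y)

First, compute H(X,Y) = 1.7602 nats

Marginal P(Y) = (11/24, 13/24)
H(Y) = 0.6897 nats

H(X|Y) = H(X,Y) - H(Y) = 1.7602 - 0.6897 = 1.0705 nats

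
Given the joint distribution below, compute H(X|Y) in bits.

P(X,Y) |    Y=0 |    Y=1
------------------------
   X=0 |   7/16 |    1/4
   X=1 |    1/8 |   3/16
0.8609 bits

Using the chain rule: H(X|Y) = H(X,Y) - H(Y)

First, compute H(X,Y) = 1.8496 bits

Marginal P(Y) = (9/16, 7/16)
H(Y) = 0.9887 bits

H(X|Y) = H(X,Y) - H(Y) = 1.8496 - 0.9887 = 0.8609 bits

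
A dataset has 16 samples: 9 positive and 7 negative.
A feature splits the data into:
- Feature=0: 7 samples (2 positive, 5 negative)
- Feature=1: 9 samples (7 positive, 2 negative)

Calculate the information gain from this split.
0.1812 bits

Information Gain = H(Y) - H(Y|Feature)

Before split:
P(positive) = 9/16 = 0.5625
H(Y) = 0.9887 bits

After split:
Feature=0: H = 0.8631 bits (weight = 7/16)
Feature=1: H = 0.7642 bits (weight = 9/16)
H(Y|Feature) = (7/16)×0.8631 + (9/16)×0.7642 = 0.8075 bits

Information Gain = 0.9887 - 0.8075 = 0.1812 bits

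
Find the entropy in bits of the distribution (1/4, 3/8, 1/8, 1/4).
1.9056 bits

Shannon entropy is H(X) = -Σ p(x) log p(x).

For P = (1/4, 3/8, 1/8, 1/4):
H = -1/4 × log_2(1/4) -3/8 × log_2(3/8) -1/8 × log_2(1/8) -1/4 × log_2(1/4)
H = 1.9056 bits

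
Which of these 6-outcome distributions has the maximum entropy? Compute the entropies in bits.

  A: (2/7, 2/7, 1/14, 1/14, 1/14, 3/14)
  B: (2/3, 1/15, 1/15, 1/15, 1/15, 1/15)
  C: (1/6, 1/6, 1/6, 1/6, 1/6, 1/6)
C

For a discrete distribution over n outcomes, entropy is maximized by the uniform distribution.

Computing entropies:
H(A) = 2.3249 bits
H(B) = 1.6923 bits
H(C) = 2.5850 bits

The uniform distribution (where all probabilities equal 1/6) achieves the maximum entropy of log_2(6) = 2.5850 bits.

Distribution C has the highest entropy.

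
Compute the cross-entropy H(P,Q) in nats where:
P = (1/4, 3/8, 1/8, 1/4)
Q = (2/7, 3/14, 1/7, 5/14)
1.3915 nats

Cross-entropy: H(P,Q) = -Σ p(x) log q(x)

Alternatively: H(P,Q) = H(P) + D_KL(P||Q)
H(P) = 1.3209 nats
D_KL(P||Q) = 0.0706 nats

H(P,Q) = 1.3209 + 0.0706 = 1.3915 nats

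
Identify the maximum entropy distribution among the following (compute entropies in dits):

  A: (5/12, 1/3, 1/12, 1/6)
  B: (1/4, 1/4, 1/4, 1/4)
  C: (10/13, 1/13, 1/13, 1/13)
B

For a discrete distribution over n outcomes, entropy is maximized by the uniform distribution.

Computing entropies:
H(A) = 0.5371 dits
H(B) = 0.6021 dits
H(C) = 0.3447 dits

The uniform distribution (where all probabilities equal 1/4) achieves the maximum entropy of log_10(4) = 0.6021 dits.

Distribution B has the highest entropy.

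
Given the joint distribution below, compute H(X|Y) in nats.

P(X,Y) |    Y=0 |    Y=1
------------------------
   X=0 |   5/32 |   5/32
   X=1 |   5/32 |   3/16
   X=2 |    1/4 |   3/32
1.0672 nats

Using the chain rule: H(X|Y) = H(X,Y) - H(Y)

First, compute H(X,Y) = 1.7525 nats

Marginal P(Y) = (9/16, 7/16)
H(Y) = 0.6853 nats

H(X|Y) = H(X,Y) - H(Y) = 1.7525 - 0.6853 = 1.0672 nats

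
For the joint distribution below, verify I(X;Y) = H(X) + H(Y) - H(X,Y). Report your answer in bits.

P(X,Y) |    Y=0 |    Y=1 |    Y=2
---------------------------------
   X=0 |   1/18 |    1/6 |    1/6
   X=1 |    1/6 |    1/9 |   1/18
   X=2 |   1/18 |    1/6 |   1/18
I(X;Y) = 0.1160 bits

Mutual information has multiple equivalent forms:
- I(X;Y) = H(X) - H(X|Y)
- I(X;Y) = H(Y) - H(Y|X)
- I(X;Y) = H(X) + H(Y) - H(X,Y)

Computing all quantities:
H(X) = 1.5715, H(Y) = 1.5466, H(X,Y) = 3.0022
H(X|Y) = 1.4555, H(Y|X) = 1.4306

Verification:
H(X) - H(X|Y) = 1.5715 - 1.4555 = 0.1160
H(Y) - H(Y|X) = 1.5466 - 1.4306 = 0.1160
H(X) + H(Y) - H(X,Y) = 1.5715 + 1.5466 - 3.0022 = 0.1160

All forms give I(X;Y) = 0.1160 bits. ✓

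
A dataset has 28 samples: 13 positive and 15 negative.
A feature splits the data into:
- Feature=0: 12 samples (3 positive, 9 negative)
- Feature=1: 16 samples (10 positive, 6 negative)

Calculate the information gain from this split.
0.1032 bits

Information Gain = H(Y) - H(Y|Feature)

Before split:
P(positive) = 13/28 = 0.4643
H(Y) = 0.9963 bits

After split:
Feature=0: H = 0.8113 bits (weight = 12/28)
Feature=1: H = 0.9544 bits (weight = 16/28)
H(Y|Feature) = (12/28)×0.8113 + (16/28)×0.9544 = 0.8931 bits

Information Gain = 0.9963 - 0.8931 = 0.1032 bits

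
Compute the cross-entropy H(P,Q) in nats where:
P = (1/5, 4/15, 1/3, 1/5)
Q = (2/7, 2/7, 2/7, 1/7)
1.3914 nats

Cross-entropy: H(P,Q) = -Σ p(x) log q(x)

Alternatively: H(P,Q) = H(P) + D_KL(P||Q)
H(P) = 1.3624 nats
D_KL(P||Q) = 0.0289 nats

H(P,Q) = 1.3624 + 0.0289 = 1.3914 nats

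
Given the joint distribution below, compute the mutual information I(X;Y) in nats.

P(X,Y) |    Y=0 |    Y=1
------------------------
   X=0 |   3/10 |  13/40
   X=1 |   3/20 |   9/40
0.0030 nats

Mutual information: I(X;Y) = H(X) + H(Y) - H(X,Y)

Marginals:
P(X) = (5/8, 3/8), H(X) = 0.6616 nats
P(Y) = (9/20, 11/20), H(Y) = 0.6881 nats

Joint entropy: H(X,Y) = 1.3467 nats

I(X;Y) = 0.6616 + 0.6881 - 1.3467 = 0.0030 nats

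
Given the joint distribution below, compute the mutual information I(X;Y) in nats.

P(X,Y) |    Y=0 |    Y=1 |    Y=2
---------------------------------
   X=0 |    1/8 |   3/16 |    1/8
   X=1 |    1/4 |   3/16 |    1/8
0.0134 nats

Mutual information: I(X;Y) = H(X) + H(Y) - H(X,Y)

Marginals:
P(X) = (7/16, 9/16), H(X) = 0.6853 nats
P(Y) = (3/8, 3/8, 1/4), H(Y) = 1.0822 nats

Joint entropy: H(X,Y) = 1.7541 nats

I(X;Y) = 0.6853 + 1.0822 - 1.7541 = 0.0134 nats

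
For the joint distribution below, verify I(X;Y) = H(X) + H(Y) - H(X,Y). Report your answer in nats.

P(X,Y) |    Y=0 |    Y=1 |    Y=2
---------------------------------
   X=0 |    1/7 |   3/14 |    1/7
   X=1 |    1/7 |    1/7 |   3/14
I(X;Y) = 0.0144 nats

Mutual information has multiple equivalent forms:
- I(X;Y) = H(X) - H(X|Y)
- I(X;Y) = H(Y) - H(Y|X)
- I(X;Y) = H(X) + H(Y) - H(X,Y)

Computing all quantities:
H(X) = 0.6931, H(Y) = 1.0934, H(X,Y) = 1.7721
H(X|Y) = 0.6788, H(Y|X) = 1.0790

Verification:
H(X) - H(X|Y) = 0.6931 - 0.6788 = 0.0144
H(Y) - H(Y|X) = 1.0934 - 1.0790 = 0.0144
H(X) + H(Y) - H(X,Y) = 0.6931 + 1.0934 - 1.7721 = 0.0144

All forms give I(X;Y) = 0.0144 nats. ✓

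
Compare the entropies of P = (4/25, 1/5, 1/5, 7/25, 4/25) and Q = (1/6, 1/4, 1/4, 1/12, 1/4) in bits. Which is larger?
P

Computing entropies in bits:
H(P) = 2.2890
H(Q) = 2.2296

Distribution P has higher entropy.

Intuition: The distribution closer to uniform (more spread out) has higher entropy.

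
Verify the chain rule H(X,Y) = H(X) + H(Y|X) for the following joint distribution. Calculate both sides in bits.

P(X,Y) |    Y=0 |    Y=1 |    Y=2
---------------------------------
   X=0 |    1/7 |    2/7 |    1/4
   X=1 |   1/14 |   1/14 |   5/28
H(X,Y) = 2.4052, H(X) = 0.9059, H(Y|X) = 1.4992 (all in bits)

Chain rule: H(X,Y) = H(X) + H(Y|X)

Left side — joint entropy directly:
H(X,Y) = -Σ p(x,y) log p(x,y) = 2.4052 bits

Right side — compute H(Y|X) from the conditional distributions:
P(X) = (19/28, 9/28), so H(X) = 0.9059 bits
H(Y|X) = Σ_x P(X=x) · H(Y|X=x):
  P(Y|X=0) = (4/19, 8/19, 7/19), H(Y|X=0) = 1.5294, weight P(X=0) = 19/28
  P(Y|X=1) = (2/9, 2/9, 5/9), H(Y|X=1) = 1.4355, weight P(X=1) = 9/28
H(Y|X) = 1.4992 bits

H(X) + H(Y|X) = 0.9059 + 1.4992 = 2.4052 bits

Both sides equal 2.4052 bits. ✓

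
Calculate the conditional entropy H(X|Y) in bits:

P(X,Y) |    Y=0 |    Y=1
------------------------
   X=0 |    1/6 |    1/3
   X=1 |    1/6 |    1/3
1.0000 bits

Using the chain rule: H(X|Y) = H(X,Y) - H(Y)

First, compute H(X,Y) = 1.9183 bits

Marginal P(Y) = (1/3, 2/3)
H(Y) = 0.9183 bits

H(X|Y) = H(X,Y) - H(Y) = 1.9183 - 0.9183 = 1.0000 bits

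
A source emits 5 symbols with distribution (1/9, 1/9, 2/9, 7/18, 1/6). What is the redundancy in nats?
0.1210 nats

Redundancy measures how far a source is from maximum entropy:
R = H_max - H(X)

Maximum entropy for 5 symbols: H_max = log_e(5) = 1.6094 nats
Actual entropy: H(X) = 1.4884 nats
Redundancy: R = 1.6094 - 1.4884 = 0.1210 nats

This redundancy represents potential for compression: the source could be compressed by 0.1210 nats per symbol.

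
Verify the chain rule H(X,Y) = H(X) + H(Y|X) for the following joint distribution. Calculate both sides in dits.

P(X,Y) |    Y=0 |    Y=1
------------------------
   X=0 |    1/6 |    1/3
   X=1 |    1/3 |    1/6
H(X,Y) = 0.5775, H(X) = 0.3010, H(Y|X) = 0.2764 (all in dits)

Chain rule: H(X,Y) = H(X) + H(Y|X)

Left side — joint entropy directly:
H(X,Y) = -Σ p(x,y) log p(x,y) = 0.5775 dits

Right side — compute H(Y|X) from the conditional distributions:
P(X) = (1/2, 1/2), so H(X) = 0.3010 dits
H(Y|X) = Σ_x P(X=x) · H(Y|X=x):
  P(Y|X=0) = (1/3, 2/3), H(Y|X=0) = 0.2764, weight P(X=0) = 1/2
  P(Y|X=1) = (2/3, 1/3), H(Y|X=1) = 0.2764, weight P(X=1) = 1/2
H(Y|X) = 0.2764 dits

H(X) + H(Y|X) = 0.3010 + 0.2764 = 0.5775 dits

Both sides equal 0.5775 dits. ✓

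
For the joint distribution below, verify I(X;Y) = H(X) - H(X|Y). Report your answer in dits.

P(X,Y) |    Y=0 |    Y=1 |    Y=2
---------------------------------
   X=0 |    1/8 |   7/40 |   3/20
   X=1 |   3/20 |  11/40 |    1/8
I(X;Y) = 0.0037 dits

Mutual information has multiple equivalent forms:
- I(X;Y) = H(X) - H(X|Y)
- I(X;Y) = H(Y) - H(Y|X)
- I(X;Y) = H(X) + H(Y) - H(X,Y)

Computing all quantities:
H(X) = 0.2989, H(Y) = 0.4644, H(X,Y) = 0.7596
H(X|Y) = 0.2952, H(Y|X) = 0.4607

Verification:
H(X) - H(X|Y) = 0.2989 - 0.2952 = 0.0037
H(Y) - H(Y|X) = 0.4644 - 0.4607 = 0.0037
H(X) + H(Y) - H(X,Y) = 0.2989 + 0.4644 - 0.7596 = 0.0037

All forms give I(X;Y) = 0.0037 dits. ✓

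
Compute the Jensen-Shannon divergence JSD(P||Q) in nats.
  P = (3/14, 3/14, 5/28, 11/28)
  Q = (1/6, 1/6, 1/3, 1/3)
0.0161 nats

Jensen-Shannon divergence is:
JSD(P||Q) = 0.5 × D_KL(P||M) + 0.5 × D_KL(Q||M)
where M = 0.5 × (P + Q) is the mixture distribution.

M = 0.5 × (3/14, 3/14, 5/28, 11/28) + 0.5 × (1/6, 1/6, 1/3, 1/3) = (4/21, 4/21, 0.255952, 0.363095)

D_KL(P||M) = 0.0171 nats
D_KL(Q||M) = 0.0150 nats

JSD(P||Q) = 0.5 × 0.0171 + 0.5 × 0.0150 = 0.0161 nats

Unlike KL divergence, JSD is symmetric and bounded: 0 ≤ JSD ≤ log(2).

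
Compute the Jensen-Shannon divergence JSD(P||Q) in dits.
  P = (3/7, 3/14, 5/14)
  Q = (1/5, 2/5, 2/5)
0.0157 dits

Jensen-Shannon divergence is:
JSD(P||Q) = 0.5 × D_KL(P||M) + 0.5 × D_KL(Q||M)
where M = 0.5 × (P + Q) is the mixture distribution.

M = 0.5 × (3/7, 3/14, 5/14) + 0.5 × (1/5, 2/5, 2/5) = (11/35, 0.307143, 0.378571)

D_KL(P||M) = 0.0152 dits
D_KL(Q||M) = 0.0162 dits

JSD(P||Q) = 0.5 × 0.0152 + 0.5 × 0.0162 = 0.0157 dits

Unlike KL divergence, JSD is symmetric and bounded: 0 ≤ JSD ≤ log(2).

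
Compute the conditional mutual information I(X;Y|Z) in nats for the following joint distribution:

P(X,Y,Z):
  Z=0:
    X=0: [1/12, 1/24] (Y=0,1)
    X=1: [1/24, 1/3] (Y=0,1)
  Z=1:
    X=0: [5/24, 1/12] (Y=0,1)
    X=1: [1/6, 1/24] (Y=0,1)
0.0732 nats

Conditional mutual information: I(X;Y|Z) = H(X|Z) + H(Y|Z) - H(X,Y|Z)

H(Z) = 0.6931
H(X,Z) = 1.3139 → H(X|Z) = 0.6208
H(Y,Z) = 1.2555 → H(Y|Z) = 0.5623
H(X,Y,Z) = 1.8030 → H(X,Y|Z) = 1.1099

I(X;Y|Z) = 0.6208 + 0.5623 - 1.1099 = 0.0732 nats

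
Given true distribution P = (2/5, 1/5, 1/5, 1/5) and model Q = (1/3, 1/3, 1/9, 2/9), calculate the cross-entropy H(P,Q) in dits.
0.6078 dits

Cross-entropy: H(P,Q) = -Σ p(x) log q(x)

Alternatively: H(P,Q) = H(P) + D_KL(P||Q)
H(P) = 0.5786 dits
D_KL(P||Q) = 0.0292 dits

H(P,Q) = 0.5786 + 0.0292 = 0.6078 dits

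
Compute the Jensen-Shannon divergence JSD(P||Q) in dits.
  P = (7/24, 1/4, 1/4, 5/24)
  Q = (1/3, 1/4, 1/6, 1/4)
0.0025 dits

Jensen-Shannon divergence is:
JSD(P||Q) = 0.5 × D_KL(P||M) + 0.5 × D_KL(Q||M)
where M = 0.5 × (P + Q) is the mixture distribution.

M = 0.5 × (7/24, 1/4, 1/4, 5/24) + 0.5 × (1/3, 1/4, 1/6, 1/4) = (5/16, 1/4, 5/24, 0.229167)

D_KL(P||M) = 0.0024 dits
D_KL(Q||M) = 0.0026 dits

JSD(P||Q) = 0.5 × 0.0024 + 0.5 × 0.0026 = 0.0025 dits

Unlike KL divergence, JSD is symmetric and bounded: 0 ≤ JSD ≤ log(2).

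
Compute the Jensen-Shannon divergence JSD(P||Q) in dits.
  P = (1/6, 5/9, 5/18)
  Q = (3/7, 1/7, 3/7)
0.0448 dits

Jensen-Shannon divergence is:
JSD(P||Q) = 0.5 × D_KL(P||M) + 0.5 × D_KL(Q||M)
where M = 0.5 × (P + Q) is the mixture distribution.

M = 0.5 × (1/6, 5/9, 5/18) + 0.5 × (3/7, 1/7, 3/7) = (0.297619, 0.349206, 0.353175)

D_KL(P||M) = 0.0411 dits
D_KL(Q||M) = 0.0484 dits

JSD(P||Q) = 0.5 × 0.0411 + 0.5 × 0.0484 = 0.0448 dits

Unlike KL divergence, JSD is symmetric and bounded: 0 ≤ JSD ≤ log(2).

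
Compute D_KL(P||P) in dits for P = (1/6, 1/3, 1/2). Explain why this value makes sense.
0.0000 dits

KL divergence satisfies the Gibbs inequality: D_KL(P||Q) ≥ 0 for all distributions P, Q.

D_KL(P||Q) = Σ p(x) log(p(x)/q(x))
Each term is p(x) × log_10(p(x)/p(x)) = p(x) × log_10(1) = 0, so the sum is 0.
D_KL(P||Q) = 0.0000 dits

When P = Q, the KL divergence is exactly 0, as there is no 'divergence' between identical distributions.

This non-negativity is a fundamental property: relative entropy cannot be negative because it measures how different Q is from P.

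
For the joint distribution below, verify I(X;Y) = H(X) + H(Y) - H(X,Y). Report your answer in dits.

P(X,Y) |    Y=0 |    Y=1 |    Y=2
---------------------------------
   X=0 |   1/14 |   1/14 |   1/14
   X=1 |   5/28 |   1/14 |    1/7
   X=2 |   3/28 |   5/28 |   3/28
I(X;Y) = 0.0155 dits

Mutual information has multiple equivalent forms:
- I(X;Y) = H(X) - H(X|Y)
- I(X;Y) = H(Y) - H(Y|X)
- I(X;Y) = H(X) + H(Y) - H(X,Y)

Computing all quantities:
H(X) = 0.4622, H(Y) = 0.4766, H(X,Y) = 0.9233
H(X|Y) = 0.4467, H(Y|X) = 0.4611

Verification:
H(X) - H(X|Y) = 0.4622 - 0.4467 = 0.0155
H(Y) - H(Y|X) = 0.4766 - 0.4611 = 0.0155
H(X) + H(Y) - H(X,Y) = 0.4622 + 0.4766 - 0.9233 = 0.0155

All forms give I(X;Y) = 0.0155 dits. ✓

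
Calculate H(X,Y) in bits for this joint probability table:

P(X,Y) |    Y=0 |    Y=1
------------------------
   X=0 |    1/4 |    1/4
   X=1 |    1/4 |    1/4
2.0000 bits

Joint entropy is H(X,Y) = -Σ_{x,y} p(x,y) log p(x,y).

Summing over all non-zero entries:
H(X,Y) = -[1/4·log_2(1/4) + 1/4·log_2(1/4) + 1/4·log_2(1/4) + 1/4·log_2(1/4)]
H(X,Y) = 2.0000 bits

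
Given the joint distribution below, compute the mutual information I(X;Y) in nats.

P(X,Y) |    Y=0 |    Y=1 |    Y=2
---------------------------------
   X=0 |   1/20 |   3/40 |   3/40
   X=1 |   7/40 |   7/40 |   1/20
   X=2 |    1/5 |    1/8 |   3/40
0.0340 nats

Mutual information: I(X;Y) = H(X) + H(Y) - H(X,Y)

Marginals:
P(X) = (1/5, 2/5, 2/5), H(X) = 1.0549 nats
P(Y) = (17/40, 3/8, 1/5), H(Y) = 1.0534 nats

Joint entropy: H(X,Y) = 2.0742 nats

I(X;Y) = 1.0549 + 1.0534 - 2.0742 = 0.0340 nats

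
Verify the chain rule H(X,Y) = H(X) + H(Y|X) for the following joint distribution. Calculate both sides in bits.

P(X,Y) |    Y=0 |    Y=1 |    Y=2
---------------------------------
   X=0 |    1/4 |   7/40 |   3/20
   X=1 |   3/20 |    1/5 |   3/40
H(X,Y) = 2.5058, H(X) = 0.9837, H(Y|X) = 1.5221 (all in bits)

Chain rule: H(X,Y) = H(X) + H(Y|X)

Left side — joint entropy directly:
H(X,Y) = -Σ p(x,y) log p(x,y) = 2.5058 bits

Right side — compute H(Y|X) from the conditional distributions:
P(X) = (23/40, 17/40), so H(X) = 0.9837 bits
H(Y|X) = Σ_x P(X=x) · H(Y|X=x):
  P(Y|X=0) = (10/23, 7/23, 6/23), H(Y|X=0) = 1.5505, weight P(X=0) = 23/40
  P(Y|X=1) = (6/17, 8/17, 3/17), H(Y|X=1) = 1.4837, weight P(X=1) = 17/40
H(Y|X) = 1.5221 bits

H(X) + H(Y|X) = 0.9837 + 1.5221 = 2.5058 bits

Both sides equal 2.5058 bits. ✓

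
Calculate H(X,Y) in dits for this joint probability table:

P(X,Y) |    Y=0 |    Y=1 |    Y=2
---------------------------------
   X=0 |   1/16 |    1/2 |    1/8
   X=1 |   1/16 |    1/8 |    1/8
0.6397 dits

Joint entropy is H(X,Y) = -Σ_{x,y} p(x,y) log p(x,y).

Summing over all non-zero entries:
H(X,Y) = -[1/16·log_10(1/16) + 1/2·log_10(1/2) + 1/8·log_10(1/8) + 1/16·log_10(1/16) + 1/8·log_10(1/8) + 1/8·log_10(1/8)]
H(X,Y) = 0.6397 dits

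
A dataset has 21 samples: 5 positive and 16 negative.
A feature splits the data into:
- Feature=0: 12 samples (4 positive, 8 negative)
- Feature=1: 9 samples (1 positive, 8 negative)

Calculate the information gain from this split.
0.0514 bits

Information Gain = H(Y) - H(Y|Feature)

Before split:
P(positive) = 5/21 = 0.2381
H(Y) = 0.7919 bits

After split:
Feature=0: H = 0.9183 bits (weight = 12/21)
Feature=1: H = 0.5033 bits (weight = 9/21)
H(Y|Feature) = (12/21)×0.9183 + (9/21)×0.5033 = 0.7404 bits

Information Gain = 0.7919 - 0.7404 = 0.0514 bits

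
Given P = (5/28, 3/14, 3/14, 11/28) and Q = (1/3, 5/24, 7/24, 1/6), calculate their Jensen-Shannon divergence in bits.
0.0554 bits

Jensen-Shannon divergence is:
JSD(P||Q) = 0.5 × D_KL(P||M) + 0.5 × D_KL(Q||M)
where M = 0.5 × (P + Q) is the mixture distribution.

M = 0.5 × (5/28, 3/14, 3/14, 11/28) + 0.5 × (1/3, 5/24, 7/24, 1/6) = (0.255952, 0.21131, 0.252976, 0.279762)

D_KL(P||M) = 0.0527 bits
D_KL(Q||M) = 0.0581 bits

JSD(P||Q) = 0.5 × 0.0527 + 0.5 × 0.0581 = 0.0554 bits

Unlike KL divergence, JSD is symmetric and bounded: 0 ≤ JSD ≤ log(2).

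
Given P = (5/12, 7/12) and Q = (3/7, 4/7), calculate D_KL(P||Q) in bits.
0.0004 bits

KL divergence: D_KL(P||Q) = Σ p(x) log(p(x)/q(x))

Computing term by term:
  x=0: 5/12 × log_2[(5/12)/(3/7)] = 5/12 × -0.0406 = -0.0169
  x=1: 7/12 × log_2[(7/12)/(4/7)] = 7/12 × 0.0297 = 0.0174

D_KL(P||Q) = 0.0004 bits

Note: KL divergence is always non-negative and equals 0 iff P = Q.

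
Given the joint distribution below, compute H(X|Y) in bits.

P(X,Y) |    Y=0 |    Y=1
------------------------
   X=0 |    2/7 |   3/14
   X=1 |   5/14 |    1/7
0.9839 bits

Using the chain rule: H(X|Y) = H(X,Y) - H(Y)

First, compute H(X,Y) = 1.9242 bits

Marginal P(Y) = (9/14, 5/14)
H(Y) = 0.9403 bits

H(X|Y) = H(X,Y) - H(Y) = 1.9242 - 0.9403 = 0.9839 bits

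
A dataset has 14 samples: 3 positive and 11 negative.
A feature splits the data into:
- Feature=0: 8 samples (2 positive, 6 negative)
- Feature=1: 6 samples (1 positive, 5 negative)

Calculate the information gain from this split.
0.0074 bits

Information Gain = H(Y) - H(Y|Feature)

Before split:
P(positive) = 3/14 = 0.2143
H(Y) = 0.7496 bits

After split:
Feature=0: H = 0.8113 bits (weight = 8/14)
Feature=1: H = 0.6500 bits (weight = 6/14)
H(Y|Feature) = (8/14)×0.8113 + (6/14)×0.6500 = 0.7422 bits

Information Gain = 0.7496 - 0.7422 = 0.0074 bits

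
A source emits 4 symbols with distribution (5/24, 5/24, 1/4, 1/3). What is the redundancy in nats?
0.0199 nats

Redundancy measures how far a source is from maximum entropy:
R = H_max - H(X)

Maximum entropy for 4 symbols: H_max = log_e(4) = 1.3863 nats
Actual entropy: H(X) = 1.3664 nats
Redundancy: R = 1.3863 - 1.3664 = 0.0199 nats

This redundancy represents potential for compression: the source could be compressed by 0.0199 nats per symbol.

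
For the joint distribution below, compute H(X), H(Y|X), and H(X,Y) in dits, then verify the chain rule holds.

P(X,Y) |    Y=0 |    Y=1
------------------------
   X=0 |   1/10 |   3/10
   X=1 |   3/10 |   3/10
H(X,Y) = 0.5706, H(X) = 0.2923, H(Y|X) = 0.2783 (all in dits)

Chain rule: H(X,Y) = H(X) + H(Y|X)

Left side — joint entropy directly:
H(X,Y) = -Σ p(x,y) log p(x,y) = 0.5706 dits

Right side — compute H(Y|X) from the conditional distributions:
P(X) = (2/5, 3/5), so H(X) = 0.2923 dits
H(Y|X) = Σ_x P(X=x) · H(Y|X=x):
  P(Y|X=0) = (1/4, 3/4), H(Y|X=0) = 0.2442, weight P(X=0) = 2/5
  P(Y|X=1) = (1/2, 1/2), H(Y|X=1) = 0.3010, weight P(X=1) = 3/5
H(Y|X) = 0.2783 dits

H(X) + H(Y|X) = 0.2923 + 0.2783 = 0.5706 dits

Both sides equal 0.5706 dits. ✓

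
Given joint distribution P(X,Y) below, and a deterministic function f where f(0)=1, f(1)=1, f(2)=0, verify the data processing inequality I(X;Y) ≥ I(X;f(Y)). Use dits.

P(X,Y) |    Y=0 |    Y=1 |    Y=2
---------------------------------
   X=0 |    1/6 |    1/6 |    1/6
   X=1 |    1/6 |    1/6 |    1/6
I(X;Y) = 0.0000, I(X;f(Y)) = 0.0000, inequality holds: 0.0000 ≥ 0.0000

Data Processing Inequality: For any Markov chain X → Y → Z, we have I(X;Y) ≥ I(X;Z).

Here Z = f(Y) is a deterministic function of Y, forming X → Y → Z.

Original I(X;Y) = 0.0000 dits

After applying f:
P(X,Z) where Z=f(Y):
- P(X,Z=0) = P(X,Y=2)
- P(X,Z=1) = P(X,Y=0) + P(X,Y=1)

I(X;Z) = I(X;f(Y)) = 0.0000 dits

Verification: 0.0000 ≥ 0.0000 ✓

Information cannot be created by processing; the function f can only lose information about X.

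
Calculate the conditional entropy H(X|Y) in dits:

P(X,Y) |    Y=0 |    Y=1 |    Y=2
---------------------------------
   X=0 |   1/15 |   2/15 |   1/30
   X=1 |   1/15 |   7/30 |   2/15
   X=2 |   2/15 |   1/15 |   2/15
0.4313 dits

Using the chain rule: H(X|Y) = H(X,Y) - H(Y)

First, compute H(X,Y) = 0.8986 dits

Marginal P(Y) = (4/15, 13/30, 3/10)
H(Y) = 0.4673 dits

H(X|Y) = H(X,Y) - H(Y) = 0.8986 - 0.4673 = 0.4313 dits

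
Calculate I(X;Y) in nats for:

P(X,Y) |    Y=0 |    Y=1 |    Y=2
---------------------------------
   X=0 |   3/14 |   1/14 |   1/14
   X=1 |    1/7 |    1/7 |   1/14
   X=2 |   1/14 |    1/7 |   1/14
0.0477 nats

Mutual information: I(X;Y) = H(X) + H(Y) - H(X,Y)

Marginals:
P(X) = (5/14, 5/14, 2/7), H(X) = 1.0934 nats
P(Y) = (3/7, 5/14, 3/14), H(Y) = 1.0609 nats

Joint entropy: H(X,Y) = 2.1066 nats

I(X;Y) = 1.0934 + 1.0609 - 2.1066 = 0.0477 nats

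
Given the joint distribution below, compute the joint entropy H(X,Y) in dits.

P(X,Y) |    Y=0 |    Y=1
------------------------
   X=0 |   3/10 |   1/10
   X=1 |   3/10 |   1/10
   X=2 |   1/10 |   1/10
0.7137 dits

Joint entropy is H(X,Y) = -Σ_{x,y} p(x,y) log p(x,y).

Summing over all non-zero entries:
H(X,Y) = -[3/10·log_10(3/10) + 1/10·log_10(1/10) + 3/10·log_10(3/10) + 1/10·log_10(1/10) + 1/10·log_10(1/10) + 1/10·log_10(1/10)]
H(X,Y) = 0.7137 dits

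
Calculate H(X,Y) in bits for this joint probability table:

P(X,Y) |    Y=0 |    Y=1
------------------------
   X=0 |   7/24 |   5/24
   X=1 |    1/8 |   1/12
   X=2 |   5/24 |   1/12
2.4339 bits

Joint entropy is H(X,Y) = -Σ_{x,y} p(x,y) log p(x,y).

Summing over all non-zero entries:
H(X,Y) = -[7/24·log_2(7/24) + 5/24·log_2(5/24) + 1/8·log_2(1/8) + 1/12·log_2(1/12) + 5/24·log_2(5/24) + 1/12·log_2(1/12)]
H(X,Y) = 2.4339 bits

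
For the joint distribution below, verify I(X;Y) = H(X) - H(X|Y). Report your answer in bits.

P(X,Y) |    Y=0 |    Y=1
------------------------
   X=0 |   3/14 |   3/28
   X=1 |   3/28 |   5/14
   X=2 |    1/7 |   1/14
I(X;Y) = 0.1425 bits

Mutual information has multiple equivalent forms:
- I(X;Y) = H(X) - H(X|Y)
- I(X;Y) = H(Y) - H(Y|X)
- I(X;Y) = H(X) + H(Y) - H(X,Y)

Computing all quantities:
H(X) = 1.5165, H(Y) = 0.9963, H(X,Y) = 2.3703
H(X|Y) = 1.3739, H(Y|X) = 0.8538

Verification:
H(X) - H(X|Y) = 1.5165 - 1.3739 = 0.1425
H(Y) - H(Y|X) = 0.9963 - 0.8538 = 0.1425
H(X) + H(Y) - H(X,Y) = 1.5165 + 0.9963 - 2.3703 = 0.1425

All forms give I(X;Y) = 0.1425 bits. ✓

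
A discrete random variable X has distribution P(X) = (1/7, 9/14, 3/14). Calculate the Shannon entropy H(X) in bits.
1.2871 bits

Shannon entropy is H(X) = -Σ p(x) log p(x).

For P = (1/7, 9/14, 3/14):
H = -1/7 × log_2(1/7) -9/14 × log_2(9/14) -3/14 × log_2(3/14)
H = 1.2871 bits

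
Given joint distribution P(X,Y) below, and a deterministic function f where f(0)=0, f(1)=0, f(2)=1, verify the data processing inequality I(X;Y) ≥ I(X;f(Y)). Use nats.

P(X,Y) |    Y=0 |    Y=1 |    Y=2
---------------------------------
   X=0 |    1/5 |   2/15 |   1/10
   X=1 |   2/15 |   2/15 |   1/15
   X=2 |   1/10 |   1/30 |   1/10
I(X;Y) = 0.0316, I(X;f(Y)) = 0.0197, inequality holds: 0.0316 ≥ 0.0197

Data Processing Inequality: For any Markov chain X → Y → Z, we have I(X;Y) ≥ I(X;Z).

Here Z = f(Y) is a deterministic function of Y, forming X → Y → Z.

Original I(X;Y) = 0.0316 nats

After applying f:
P(X,Z) where Z=f(Y):
- P(X,Z=0) = P(X,Y=0) + P(X,Y=1)
- P(X,Z=1) = P(X,Y=2)

I(X;Z) = I(X;f(Y)) = 0.0197 nats

Verification: 0.0316 ≥ 0.0197 ✓

Information cannot be created by processing; the function f can only lose information about X.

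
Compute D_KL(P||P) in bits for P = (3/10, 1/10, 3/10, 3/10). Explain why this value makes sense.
0.0000 bits

KL divergence satisfies the Gibbs inequality: D_KL(P||Q) ≥ 0 for all distributions P, Q.

D_KL(P||Q) = Σ p(x) log(p(x)/q(x))
Each term is p(x) × log_2(p(x)/p(x)) = p(x) × log_2(1) = 0, so the sum is 0.
D_KL(P||Q) = 0.0000 bits

When P = Q, the KL divergence is exactly 0, as there is no 'divergence' between identical distributions.

This non-negativity is a fundamental property: relative entropy cannot be negative because it measures how different Q is from P.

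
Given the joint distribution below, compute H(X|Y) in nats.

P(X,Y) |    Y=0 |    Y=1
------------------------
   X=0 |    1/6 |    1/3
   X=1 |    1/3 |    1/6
0.6365 nats

Using the chain rule: H(X|Y) = H(X,Y) - H(Y)

First, compute H(X,Y) = 1.3297 nats

Marginal P(Y) = (1/2, 1/2)
H(Y) = 0.6931 nats

H(X|Y) = H(X,Y) - H(Y) = 1.3297 - 0.6931 = 0.6365 nats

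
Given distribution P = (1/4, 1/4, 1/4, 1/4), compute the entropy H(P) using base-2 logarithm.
2.0000 bits

Shannon entropy is H(X) = -Σ p(x) log p(x).

For P = (1/4, 1/4, 1/4, 1/4):
H = -1/4 × log_2(1/4) -1/4 × log_2(1/4) -1/4 × log_2(1/4) -1/4 × log_2(1/4)
H = 2.0000 bits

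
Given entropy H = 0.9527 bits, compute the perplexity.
1.9355

Perplexity is 2^H (or exp(H) for natural log).

H = 0.9527 bits
Perplexity = 2^0.9527 = 1.9355

Interpretation: The model's uncertainty is equivalent to choosing uniformly among 1.9 options.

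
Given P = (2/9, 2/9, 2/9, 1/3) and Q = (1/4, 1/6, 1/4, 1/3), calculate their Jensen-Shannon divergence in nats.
0.0028 nats

Jensen-Shannon divergence is:
JSD(P||Q) = 0.5 × D_KL(P||M) + 0.5 × D_KL(Q||M)
where M = 0.5 × (P + Q) is the mixture distribution.

M = 0.5 × (2/9, 2/9, 2/9, 1/3) + 0.5 × (1/4, 1/6, 1/4, 1/3) = (0.236111, 7/36, 0.236111, 1/3)

D_KL(P||M) = 0.0027 nats
D_KL(Q||M) = 0.0029 nats

JSD(P||Q) = 0.5 × 0.0027 + 0.5 × 0.0029 = 0.0028 nats

Unlike KL divergence, JSD is symmetric and bounded: 0 ≤ JSD ≤ log(2).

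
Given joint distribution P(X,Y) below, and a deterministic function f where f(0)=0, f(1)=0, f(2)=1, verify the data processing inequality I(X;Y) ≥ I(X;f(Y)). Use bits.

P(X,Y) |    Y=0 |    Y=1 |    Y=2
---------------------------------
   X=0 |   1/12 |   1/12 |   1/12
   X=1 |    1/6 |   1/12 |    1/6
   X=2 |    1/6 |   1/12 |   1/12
I(X;Y) = 0.0242, I(X;f(Y)) = 0.0137, inequality holds: 0.0242 ≥ 0.0137

Data Processing Inequality: For any Markov chain X → Y → Z, we have I(X;Y) ≥ I(X;Z).

Here Z = f(Y) is a deterministic function of Y, forming X → Y → Z.

Original I(X;Y) = 0.0242 bits

After applying f:
P(X,Z) where Z=f(Y):
- P(X,Z=0) = P(X,Y=0) + P(X,Y=1)
- P(X,Z=1) = P(X,Y=2)

I(X;Z) = I(X;f(Y)) = 0.0137 bits

Verification: 0.0242 ≥ 0.0137 ✓

Information cannot be created by processing; the function f can only lose information about X.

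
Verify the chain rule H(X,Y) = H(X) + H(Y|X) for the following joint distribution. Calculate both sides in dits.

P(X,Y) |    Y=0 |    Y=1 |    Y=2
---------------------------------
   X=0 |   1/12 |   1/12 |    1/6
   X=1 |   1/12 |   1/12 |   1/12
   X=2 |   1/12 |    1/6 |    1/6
H(X,Y) = 0.9287, H(X) = 0.4680, H(Y|X) = 0.4607 (all in dits)

Chain rule: H(X,Y) = H(X) + H(Y|X)

Left side — joint entropy directly:
H(X,Y) = -Σ p(x,y) log p(x,y) = 0.9287 dits

Right side — compute H(Y|X) from the conditional distributions:
P(X) = (1/3, 1/4, 5/12), so H(X) = 0.4680 dits
H(Y|X) = Σ_x P(X=x) · H(Y|X=x):
  P(Y|X=0) = (1/4, 1/4, 1/2), H(Y|X=0) = 0.4515, weight P(X=0) = 1/3
  P(Y|X=1) = (1/3, 1/3, 1/3), H(Y|X=1) = 0.4771, weight P(X=1) = 1/4
  P(Y|X=2) = (1/5, 2/5, 2/5), H(Y|X=2) = 0.4581, weight P(X=2) = 5/12
H(Y|X) = 0.4607 dits

H(X) + H(Y|X) = 0.4680 + 0.4607 = 0.9287 dits

Both sides equal 0.9287 dits. ✓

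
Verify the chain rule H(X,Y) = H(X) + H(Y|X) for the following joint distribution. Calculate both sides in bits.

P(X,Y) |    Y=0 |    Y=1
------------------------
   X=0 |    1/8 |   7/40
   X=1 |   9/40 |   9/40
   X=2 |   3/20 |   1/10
H(X,Y) = 2.5262, H(X) = 1.5395, H(Y|X) = 0.9867 (all in bits)

Chain rule: H(X,Y) = H(X) + H(Y|X)

Left side — joint entropy directly:
H(X,Y) = -Σ p(x,y) log p(x,y) = 2.5262 bits

Right side — compute H(Y|X) from the conditional distributions:
P(X) = (3/10, 9/20, 1/4), so H(X) = 1.5395 bits
H(Y|X) = Σ_x P(X=x) · H(Y|X=x):
  P(Y|X=0) = (5/12, 7/12), H(Y|X=0) = 0.9799, weight P(X=0) = 3/10
  P(Y|X=1) = (1/2, 1/2), H(Y|X=1) = 1.0000, weight P(X=1) = 9/20
  P(Y|X=2) = (3/5, 2/5), H(Y|X=2) = 0.9710, weight P(X=2) = 1/4
H(Y|X) = 0.9867 bits

H(X) + H(Y|X) = 1.5395 + 0.9867 = 2.5262 bits

Both sides equal 2.5262 bits. ✓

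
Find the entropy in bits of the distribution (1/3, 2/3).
0.9183 bits

Shannon entropy is H(X) = -Σ p(x) log p(x).

For P = (1/3, 2/3):
H = -1/3 × log_2(1/3) -2/3 × log_2(2/3)
H = 0.9183 bits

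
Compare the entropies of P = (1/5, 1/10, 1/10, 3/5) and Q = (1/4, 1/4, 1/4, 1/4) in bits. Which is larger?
Q

Computing entropies in bits:
H(P) = 1.5710
H(Q) = 2.0000

Distribution Q has higher entropy.

Intuition: The distribution closer to uniform (more spread out) has higher entropy.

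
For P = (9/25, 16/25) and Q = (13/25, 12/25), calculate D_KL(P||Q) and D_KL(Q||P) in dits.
D_KL(P||Q) = 0.0225, D_KL(Q||P) = 0.0231

KL divergence is not symmetric: D_KL(P||Q) ≠ D_KL(Q||P) in general.

D_KL(P||Q) = 0.0225 dits
D_KL(Q||P) = 0.0231 dits

No, they are not equal!

This asymmetry is why KL divergence is not a true distance metric.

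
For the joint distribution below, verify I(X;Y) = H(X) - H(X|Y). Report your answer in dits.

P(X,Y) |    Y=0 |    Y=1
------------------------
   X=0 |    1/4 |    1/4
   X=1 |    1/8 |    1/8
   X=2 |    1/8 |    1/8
I(X;Y) = 0.0000 dits

Mutual information has multiple equivalent forms:
- I(X;Y) = H(X) - H(X|Y)
- I(X;Y) = H(Y) - H(Y|X)
- I(X;Y) = H(X) + H(Y) - H(X,Y)

Computing all quantities:
H(X) = 0.4515, H(Y) = 0.3010, H(X,Y) = 0.7526
H(X|Y) = 0.4515, H(Y|X) = 0.3010

Verification:
H(X) - H(X|Y) = 0.4515 - 0.4515 = 0.0000
H(Y) - H(Y|X) = 0.3010 - 0.3010 = 0.0000
H(X) + H(Y) - H(X,Y) = 0.4515 + 0.3010 - 0.7526 = 0.0000

All forms give I(X;Y) = 0.0000 dits. ✓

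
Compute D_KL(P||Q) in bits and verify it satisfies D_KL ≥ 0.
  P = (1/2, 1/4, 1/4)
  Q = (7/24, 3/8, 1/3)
0.1388 bits

KL divergence satisfies the Gibbs inequality: D_KL(P||Q) ≥ 0 for all distributions P, Q.

D_KL(P||Q) = Σ p(x) log(p(x)/q(x))
Term by term:
  x=0: 1/2 × log_2[(1/2)/(7/24)] = 0.3888
  x=1: 1/4 × log_2[(1/4)/(3/8)] = -0.1462
  x=2: 1/4 × log_2[(1/4)/(1/3)] = -0.1038
D_KL(P||Q) = 0.1388 bits

D_KL(P||Q) = 0.1388 ≥ 0 ✓

This non-negativity is a fundamental property: relative entropy cannot be negative because it measures how different Q is from P.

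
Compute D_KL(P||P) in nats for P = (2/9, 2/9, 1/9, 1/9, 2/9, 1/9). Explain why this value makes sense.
0.0000 nats

KL divergence satisfies the Gibbs inequality: D_KL(P||Q) ≥ 0 for all distributions P, Q.

D_KL(P||Q) = Σ p(x) log(p(x)/q(x))
Each term is p(x) × log_e(p(x)/p(x)) = p(x) × log_e(1) = 0, so the sum is 0.
D_KL(P||Q) = 0.0000 nats

When P = Q, the KL divergence is exactly 0, as there is no 'divergence' between identical distributions.

This non-negativity is a fundamental property: relative entropy cannot be negative because it measures how different Q is from P.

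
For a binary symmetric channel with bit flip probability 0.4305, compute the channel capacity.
0.0140 bits

For a binary symmetric channel (BSC) with error probability p:
Capacity C = 1 - H(p) bits per symbol

where H(p) = -p log₂(p) - (1-p) log₂(1-p) is the binary entropy function.

H(0.4305) = 0.9860 bits
C = 1 - 0.9860 = 0.0140 bits per symbol

This means we can reliably transmit up to 0.0140 bits of information per channel use.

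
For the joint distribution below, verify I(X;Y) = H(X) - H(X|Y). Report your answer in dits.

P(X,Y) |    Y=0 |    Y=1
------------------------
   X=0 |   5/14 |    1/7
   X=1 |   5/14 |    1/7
I(X;Y) = 0.0000 dits

Mutual information has multiple equivalent forms:
- I(X;Y) = H(X) - H(X|Y)
- I(X;Y) = H(Y) - H(Y|X)
- I(X;Y) = H(X) + H(Y) - H(X,Y)

Computing all quantities:
H(X) = 0.3010, H(Y) = 0.2598, H(X,Y) = 0.5609
H(X|Y) = 0.3010, H(Y|X) = 0.2598

Verification:
H(X) - H(X|Y) = 0.3010 - 0.3010 = 0.0000
H(Y) - H(Y|X) = 0.2598 - 0.2598 = 0.0000
H(X) + H(Y) - H(X,Y) = 0.3010 + 0.2598 - 0.5609 = 0.0000

All forms give I(X;Y) = 0.0000 dits. ✓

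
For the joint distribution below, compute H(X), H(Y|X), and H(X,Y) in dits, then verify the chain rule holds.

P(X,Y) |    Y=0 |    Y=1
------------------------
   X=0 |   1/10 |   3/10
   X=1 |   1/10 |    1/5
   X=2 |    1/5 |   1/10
H(X,Y) = 0.7365, H(X) = 0.4729, H(Y|X) = 0.2635 (all in dits)

Chain rule: H(X,Y) = H(X) + H(Y|X)

Left side — joint entropy directly:
H(X,Y) = -Σ p(x,y) log p(x,y) = 0.7365 dits

Right side — compute H(Y|X) from the conditional distributions:
P(X) = (2/5, 3/10, 3/10), so H(X) = 0.4729 dits
H(Y|X) = Σ_x P(X=x) · H(Y|X=x):
  P(Y|X=0) = (1/4, 3/4), H(Y|X=0) = 0.2442, weight P(X=0) = 2/5
  P(Y|X=1) = (1/3, 2/3), H(Y|X=1) = 0.2764, weight P(X=1) = 3/10
  P(Y|X=2) = (2/3, 1/3), H(Y|X=2) = 0.2764, weight P(X=2) = 3/10
H(Y|X) = 0.2635 dits

H(X) + H(Y|X) = 0.4729 + 0.2635 = 0.7365 dits

Both sides equal 0.7365 dits. ✓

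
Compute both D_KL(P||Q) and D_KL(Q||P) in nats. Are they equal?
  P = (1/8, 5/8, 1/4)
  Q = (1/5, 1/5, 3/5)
D_KL(P||Q) = 0.4345, D_KL(Q||P) = 0.3914

KL divergence is not symmetric: D_KL(P||Q) ≠ D_KL(Q||P) in general.

D_KL(P||Q) = 0.4345 nats
D_KL(Q||P) = 0.3914 nats

No, they are not equal!

This asymmetry is why KL divergence is not a true distance metric.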